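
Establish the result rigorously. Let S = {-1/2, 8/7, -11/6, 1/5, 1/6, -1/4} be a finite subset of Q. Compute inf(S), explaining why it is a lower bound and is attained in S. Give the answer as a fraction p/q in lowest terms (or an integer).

S is finite, so inf(S) = min(S).
Sorted increasing:
-11/6, -1/2, -1/4, 1/6, 1/5, 8/7
The extremum is -11/6.
For every x in S, x >= -11/6. And -11/6 is in S, so it is attained.
Therefore inf(S) = -11/6.

-11/6


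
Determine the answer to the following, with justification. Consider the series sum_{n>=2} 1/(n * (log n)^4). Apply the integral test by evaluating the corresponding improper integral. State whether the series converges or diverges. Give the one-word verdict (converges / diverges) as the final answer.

Let f(x) = 1/(x*log(x)^4). Then f is positive, continuous, and decreasing on [2, infinity), so the integral test applies.
Compute the improper integral int_{2}^infinity f(x) dx:
  antiderivative F(x) = -1/(3*log(x)^3).
  F(x) -> 0 as x -> infinity.  int = 0 - F(2) = 1/(3*log(2)^3) < infinity. By the integral test, the series converges.

converges


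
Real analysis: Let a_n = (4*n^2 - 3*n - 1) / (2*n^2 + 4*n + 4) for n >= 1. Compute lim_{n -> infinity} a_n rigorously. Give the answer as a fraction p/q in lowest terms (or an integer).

Divide numerator and denominator by n^2, the highest power:
numerator / n^2 = 4 - 3/n - 1/n^2
denominator / n^2 = 2 + 4/n + 4/n^2
As n -> infinity, all terms of the form c/n^k (k >= 1) tend to 0.
So numerator / n^2 -> 4 and denominator / n^2 -> 2.
Therefore lim a_n = 2.

2


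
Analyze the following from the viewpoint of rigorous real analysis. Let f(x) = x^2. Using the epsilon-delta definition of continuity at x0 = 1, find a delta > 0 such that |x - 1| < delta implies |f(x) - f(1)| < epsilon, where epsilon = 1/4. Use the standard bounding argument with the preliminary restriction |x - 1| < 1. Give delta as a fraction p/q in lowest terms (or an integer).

Factor: |x^2 - (1)^2| = |x - 1| * |x + 1|.
Impose |x - 1| < 1 first. Then |x + 1| = |(x - 1) + 2*(1)| <= |x - 1| + 2*|1| < 1 + 2 = 3.
So |x^2 - (1)^2| < delta * 3.
We need delta * 3 <= 1/4, i.e. delta <= 1/4/3 = 1/12.
Since 1/12 < 1, this is tighter than 1; take delta = 1/12.
So delta = 1/12 works.

1/12


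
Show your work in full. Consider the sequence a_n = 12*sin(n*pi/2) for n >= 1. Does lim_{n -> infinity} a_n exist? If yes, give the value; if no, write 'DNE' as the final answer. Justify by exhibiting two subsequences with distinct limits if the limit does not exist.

Examine the behaviour of a_n along subsequences.
a_{4k+1} = 12*sin(pi/2 + 2k*pi) = 12 -> 12. a_{4k+3} = 12*sin(3pi/2 + 2k*pi) = -12 -> -12.
Since these two subsequential limits are 12 and -12, distinct, the full sequence cannot converge (a convergent sequence has all subsequences tending to the same limit). So lim a_n does not exist.

DNE


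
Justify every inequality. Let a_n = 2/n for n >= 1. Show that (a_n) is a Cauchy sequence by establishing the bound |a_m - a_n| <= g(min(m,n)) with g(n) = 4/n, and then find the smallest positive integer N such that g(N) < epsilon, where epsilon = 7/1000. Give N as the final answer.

For any m, n >= 1, by the triangle inequality:
|a_m - a_n| = |2/m - 2/n| <= 2*1/m + 2*1/n <= 4/min(m,n).
So g(n) = 4/n bounds the Cauchy difference. Since g(n) -> 0, (a_n) is Cauchy.
Now solve g(N) < 7/1000: 4/N < 7/1000 <=> N > 4 / (7/1000) = 4000/7.
The smallest integer strictly greater than 4000/7 is N = 572.
Check: g(572) = 4/572 = 1/143 < 7/1000; g(571) = 4/571 >= 7/1000. So N = 572.

572


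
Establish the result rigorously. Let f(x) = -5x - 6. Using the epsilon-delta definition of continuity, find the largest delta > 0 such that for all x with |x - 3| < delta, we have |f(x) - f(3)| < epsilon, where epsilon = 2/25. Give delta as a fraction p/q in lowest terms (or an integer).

We compute f(3) = -5*(3) - 6 = -21.
|f(x) - f(3)| = |-5x - 6 - (-21)| = |-5(x - 3)| = 5|x - 3|.
We need 5|x - 3| < 2/25, i.e. |x - 3| < 2/25 / 5 = 2/125.
So any delta <= 2/125 works. Conversely, if delta > 2/125, then x = 3 + 2/125 satisfies |x - 3| = 2/125 < delta but |f(x) - f(3)| = 5 * 2/125 = 2/25, which is not < 2/25; so no larger delta works.
Hence the largest such delta is 2/125.

2/125


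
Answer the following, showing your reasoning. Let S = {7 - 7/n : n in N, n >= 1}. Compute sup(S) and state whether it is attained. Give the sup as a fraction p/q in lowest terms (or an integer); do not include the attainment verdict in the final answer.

Analysis:
- Values: 0, 7/2, 14/3, 21/4, ... strictly increasing.
- Minimum is 0 (n=1); inf = 0 (attained).
- 7 - 7/n -> 7 from below; sup = 7, not attained.
Conclusion: sup(S) = 7, not attained in S.

7


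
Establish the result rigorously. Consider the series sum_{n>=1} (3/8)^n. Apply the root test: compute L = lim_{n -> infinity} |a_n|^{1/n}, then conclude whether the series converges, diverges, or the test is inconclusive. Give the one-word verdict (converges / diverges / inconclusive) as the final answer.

Let a_n denote the general term. Form |a_n|^(1/n) and simplify:
|a_n|^(1/n) = 3/8
Take the limit as n -> infinity: L = 3/8.
Since L = 3/8 < 1, the root test implies convergence.

converges


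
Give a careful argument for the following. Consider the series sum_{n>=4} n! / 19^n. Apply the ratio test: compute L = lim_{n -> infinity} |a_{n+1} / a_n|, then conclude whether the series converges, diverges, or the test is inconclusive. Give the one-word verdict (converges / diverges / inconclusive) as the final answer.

Let a_n denote the general term. Form the ratio a_{n+1}/a_n and simplify:
a_{n+1}/a_n = n/19 + 1/19
Take the limit as n -> infinity: L = infinity.
Since L = infinity > 1 (or L = infinity), the ratio test implies the series diverges.

diverges


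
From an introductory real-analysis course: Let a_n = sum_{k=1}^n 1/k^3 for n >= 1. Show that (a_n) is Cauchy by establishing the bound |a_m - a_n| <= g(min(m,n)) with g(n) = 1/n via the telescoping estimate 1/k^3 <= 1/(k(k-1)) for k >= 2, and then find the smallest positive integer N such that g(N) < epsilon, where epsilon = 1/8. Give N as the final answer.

For m > n >= 1: |a_m - a_n| = sum_{k=n+1}^m 1/k^3.
Use 1/k^3 <= 1/(k(k-1)) = 1/(k-1) - 1/k for k >= 2 (which holds since k^3 >= k^2 >= k(k-1) for k >= 2):
sum_{k=n+1}^m 1/k^3 <= sum_{k=n+1}^m (1/(k-1) - 1/k) = 1/n - 1/m <= 1/n.
By symmetry the same bound holds with n,m swapped, so |a_m - a_n| <= 1/min(m,n) = g(min(m,n)). Since g(n) -> 0, (a_n) is Cauchy.
Now solve g(N) < 1/8: 1/N < 1/8 <=> N > 1/(1/8) = 8.
The smallest integer strictly greater than 8 is N = 9.
Check: g(9) = 1/9 < 1/8; g(8) = 1/8 >= 1/8. So N = 9.

9


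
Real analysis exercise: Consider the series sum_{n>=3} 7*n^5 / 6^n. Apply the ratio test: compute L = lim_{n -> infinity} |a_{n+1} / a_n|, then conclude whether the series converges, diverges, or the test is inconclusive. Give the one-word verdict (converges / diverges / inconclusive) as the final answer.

Let a_n denote the general term. Form the ratio a_{n+1}/a_n and simplify:
a_{n+1}/a_n = (n + 1)^5/(6*n^5)
Take the limit as n -> infinity: L = 1/6.
Since L = 1/6 < 1, the ratio test implies the series converges.

converges


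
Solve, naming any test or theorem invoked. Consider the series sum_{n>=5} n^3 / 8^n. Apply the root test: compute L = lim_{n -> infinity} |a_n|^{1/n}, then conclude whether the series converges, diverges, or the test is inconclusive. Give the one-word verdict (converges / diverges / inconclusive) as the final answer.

Let a_n denote the general term. Form |a_n|^(1/n) and simplify:
|a_n|^(1/n) = n^(3/n)/8
Take the limit as n -> infinity: L = 1/8.
Since L = 1/8 < 1, the root test implies convergence.

converges


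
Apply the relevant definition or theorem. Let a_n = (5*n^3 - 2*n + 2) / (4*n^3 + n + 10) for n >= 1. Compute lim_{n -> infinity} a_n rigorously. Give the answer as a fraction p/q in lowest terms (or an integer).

Divide numerator and denominator by n^3, the highest power:
numerator / n^3 = 5 - 2/n^2 + 2/n^3
denominator / n^3 = 4 + n^(-2) + 10/n^3
As n -> infinity, all terms of the form c/n^k (k >= 1) tend to 0.
So numerator / n^3 -> 5 and denominator / n^3 -> 4.
Therefore lim a_n = 5/4.

5/4


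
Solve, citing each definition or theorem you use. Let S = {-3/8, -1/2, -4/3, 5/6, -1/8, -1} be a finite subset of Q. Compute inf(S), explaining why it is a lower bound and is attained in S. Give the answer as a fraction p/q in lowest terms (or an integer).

S is finite, so inf(S) = min(S).
Sorted increasing:
-4/3, -1, -1/2, -3/8, -1/8, 5/6
The extremum is -4/3.
For every x in S, x >= -4/3. And -4/3 is in S, so it is attained.
Therefore inf(S) = -4/3.

-4/3


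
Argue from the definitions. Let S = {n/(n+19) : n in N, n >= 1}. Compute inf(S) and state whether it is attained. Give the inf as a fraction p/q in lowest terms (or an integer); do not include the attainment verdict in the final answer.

Analysis:
- Values: 1/20, 2/21, 3/22, 4/23, ... strictly increasing.
- Minimum is 1/20 (n=1); inf = 1/20 (attained).
- n/(n+19) = 1 - 19/(n+19) -> 1 from below as n -> infinity, and never equals 1.
- So sup = 1 (not attained).
Conclusion: inf(S) = 1/20, attained in S.

1/20


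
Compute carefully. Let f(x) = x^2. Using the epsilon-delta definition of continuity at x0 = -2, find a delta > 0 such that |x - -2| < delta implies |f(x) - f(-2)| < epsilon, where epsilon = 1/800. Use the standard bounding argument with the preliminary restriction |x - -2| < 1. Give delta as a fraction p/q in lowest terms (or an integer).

Factor: |x^2 - (-2)^2| = |x - -2| * |x + -2|.
Impose |x - -2| < 1 first. Then |x + -2| = |(x - -2) + 2*(-2)| <= |x - -2| + 2*|-2| < 1 + 4 = 5.
So |x^2 - (-2)^2| < delta * 5.
We need delta * 5 <= 1/800, i.e. delta <= 1/800/5 = 1/4000.
Since 1/4000 < 1, this is tighter than 1; take delta = 1/4000.
So delta = 1/4000 works.

1/4000


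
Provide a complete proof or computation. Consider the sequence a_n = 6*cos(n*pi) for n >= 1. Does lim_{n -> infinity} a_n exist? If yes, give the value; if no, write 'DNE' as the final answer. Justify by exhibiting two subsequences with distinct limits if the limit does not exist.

Examine the behaviour of a_n along subsequences.
cos(n*pi) = (-1)^n, so a_n = 6*(-1)^n. a_{2k} = 6 -> 6. a_{2k+1} = -6 -> -6.
Since these two subsequential limits are 6 and -6, distinct, the full sequence cannot converge (a convergent sequence has all subsequences tending to the same limit). So lim a_n does not exist.

DNE


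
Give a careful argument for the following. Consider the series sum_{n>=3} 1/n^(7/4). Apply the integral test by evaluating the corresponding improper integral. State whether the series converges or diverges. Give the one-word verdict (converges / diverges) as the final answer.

Let f(x) = x^(-7/4). Then f is positive, continuous, and decreasing on [3, infinity), so the integral test applies.
Compute the improper integral int_{3}^infinity f(x) dx:
  antiderivative F(x) = -4/(3*x^(3/4)).
  As x -> infinity, F(x) -> 0 (since p = 7/4 > 1).
  So int = F(infinity) - F(3) = 0 - (-4*3^(1/4)/9) = 4*3^(1/4)/9.
  Finite, so by the integral test, the series converges.

converges


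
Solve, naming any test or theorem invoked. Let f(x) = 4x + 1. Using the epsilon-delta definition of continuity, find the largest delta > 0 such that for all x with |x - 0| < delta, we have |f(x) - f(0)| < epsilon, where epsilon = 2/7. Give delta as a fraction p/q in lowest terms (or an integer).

We compute f(0) = 4*(0) + 1 = 1.
|f(x) - f(0)| = |4x + 1 - (1)| = |4(x - 0)| = 4|x - 0|.
We need 4|x - 0| < 2/7, i.e. |x - 0| < 2/7 / 4 = 1/14.
So any delta <= 1/14 works. Conversely, if delta > 1/14, then x = 0 + 1/14 satisfies |x - 0| = 1/14 < delta but |f(x) - f(0)| = 4 * 1/14 = 2/7, which is not < 2/7; so no larger delta works.
Hence the largest such delta is 1/14.

1/14


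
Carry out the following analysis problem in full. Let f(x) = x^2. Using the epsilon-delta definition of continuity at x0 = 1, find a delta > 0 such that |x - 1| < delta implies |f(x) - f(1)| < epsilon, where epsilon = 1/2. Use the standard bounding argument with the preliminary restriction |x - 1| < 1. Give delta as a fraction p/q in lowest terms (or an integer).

Factor: |x^2 - (1)^2| = |x - 1| * |x + 1|.
Impose |x - 1| < 1 first. Then |x + 1| = |(x - 1) + 2*(1)| <= |x - 1| + 2*|1| < 1 + 2 = 3.
So |x^2 - (1)^2| < delta * 3.
We need delta * 3 <= 1/2, i.e. delta <= 1/2/3 = 1/6.
Since 1/6 < 1, this is tighter than 1; take delta = 1/6.
So delta = 1/6 works.

1/6


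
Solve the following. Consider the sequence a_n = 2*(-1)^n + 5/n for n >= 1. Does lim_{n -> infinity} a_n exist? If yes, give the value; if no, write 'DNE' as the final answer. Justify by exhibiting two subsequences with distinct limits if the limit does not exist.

Examine the behaviour of a_n along subsequences.
a_{2k} = 2 + 5/(2k) -> 2. a_{2k+1} = -2 + 5/(2k+1) -> -2.
Since these two subsequential limits are 2 and -2, distinct, the full sequence cannot converge (a convergent sequence has all subsequences tending to the same limit). So lim a_n does not exist.

DNE


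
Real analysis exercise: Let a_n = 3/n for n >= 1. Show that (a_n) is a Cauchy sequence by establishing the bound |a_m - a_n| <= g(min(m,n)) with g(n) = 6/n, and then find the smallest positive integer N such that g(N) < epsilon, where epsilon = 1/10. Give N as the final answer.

For any m, n >= 1, by the triangle inequality:
|a_m - a_n| = |3/m - 3/n| <= 3*1/m + 3*1/n <= 6/min(m,n).
So g(n) = 6/n bounds the Cauchy difference. Since g(n) -> 0, (a_n) is Cauchy.
Now solve g(N) < 1/10: 6/N < 1/10 <=> N > 6 / (1/10) = 60.
The smallest integer strictly greater than 60 is N = 61.
Check: g(61) = 6/61 = 6/61 < 1/10; g(60) = 1/10 >= 1/10. So N = 61.

61


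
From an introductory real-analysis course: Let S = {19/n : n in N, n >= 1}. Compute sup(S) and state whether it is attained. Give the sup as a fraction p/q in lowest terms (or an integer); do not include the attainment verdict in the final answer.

Analysis:
- Values: 19, 19/2, 19/3, 19/4, ... strictly decreasing.
- The maximum is 19 (n=1); sup = 19 (attained).
- The set is bounded below by 0; 19/n -> 0 so 0 is the greatest lower bound.
- 0 is not in the set, so inf = 0 is not attained.
Conclusion: sup(S) = 19, attained in S.

19


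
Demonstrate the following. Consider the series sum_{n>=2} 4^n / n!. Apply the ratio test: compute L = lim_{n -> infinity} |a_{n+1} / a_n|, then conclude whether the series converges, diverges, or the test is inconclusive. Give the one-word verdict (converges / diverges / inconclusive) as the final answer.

Let a_n denote the general term. Form the ratio a_{n+1}/a_n and simplify:
a_{n+1}/a_n = 4/(n + 1)
Take the limit as n -> infinity: L = 0.
Since L = 0 < 1, the ratio test implies the series converges.

converges


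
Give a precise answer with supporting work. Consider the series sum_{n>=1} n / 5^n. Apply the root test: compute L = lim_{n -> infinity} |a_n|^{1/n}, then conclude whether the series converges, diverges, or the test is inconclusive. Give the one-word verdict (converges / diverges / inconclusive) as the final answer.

Let a_n denote the general term. Form |a_n|^(1/n) and simplify:
|a_n|^(1/n) = n^(1/n)/5
Take the limit as n -> infinity: L = 1/5.
Since L = 1/5 < 1, the root test implies convergence.

converges


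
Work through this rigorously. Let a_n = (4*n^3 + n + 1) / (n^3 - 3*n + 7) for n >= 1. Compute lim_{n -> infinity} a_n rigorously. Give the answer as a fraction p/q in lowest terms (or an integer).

Divide numerator and denominator by n^3, the highest power:
numerator / n^3 = 4 + n^(-2) + n^(-3)
denominator / n^3 = 1 - 3/n^2 + 7/n^3
As n -> infinity, all terms of the form c/n^k (k >= 1) tend to 0.
So numerator / n^3 -> 4 and denominator / n^3 -> 1.
Therefore lim a_n = 4.

4


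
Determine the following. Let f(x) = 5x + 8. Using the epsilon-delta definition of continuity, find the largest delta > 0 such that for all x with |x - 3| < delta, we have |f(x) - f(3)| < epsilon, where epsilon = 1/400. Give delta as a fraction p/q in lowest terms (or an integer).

We compute f(3) = 5*(3) + 8 = 23.
|f(x) - f(3)| = |5x + 8 - (23)| = |5(x - 3)| = 5|x - 3|.
We need 5|x - 3| < 1/400, i.e. |x - 3| < 1/400 / 5 = 1/2000.
So any delta <= 1/2000 works. Conversely, if delta > 1/2000, then x = 3 + 1/2000 satisfies |x - 3| = 1/2000 < delta but |f(x) - f(3)| = 5 * 1/2000 = 1/400, which is not < 1/400; so no larger delta works.
Hence the largest such delta is 1/2000.

1/2000


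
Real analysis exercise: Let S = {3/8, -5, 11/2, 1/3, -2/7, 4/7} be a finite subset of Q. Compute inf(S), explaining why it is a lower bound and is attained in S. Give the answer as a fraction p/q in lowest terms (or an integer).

S is finite, so inf(S) = min(S).
Sorted increasing:
-5, -2/7, 1/3, 3/8, 4/7, 11/2
The extremum is -5.
For every x in S, x >= -5. And -5 is in S, so it is attained.
Therefore inf(S) = -5.

-5


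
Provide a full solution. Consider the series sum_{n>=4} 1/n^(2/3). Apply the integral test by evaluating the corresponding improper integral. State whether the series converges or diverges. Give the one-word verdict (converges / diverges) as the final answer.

Let f(x) = x^(-2/3). Then f is positive, continuous, and decreasing on [4, infinity), so the integral test applies.
Compute the improper integral int_{4}^infinity f(x) dx:
  antiderivative F(x) = 3*x^(1/3).
  As x -> infinity, F(x) -> infinity (since p = 2/3 < 1).
  So the integral diverges. By the integral test, the series diverges.

diverges


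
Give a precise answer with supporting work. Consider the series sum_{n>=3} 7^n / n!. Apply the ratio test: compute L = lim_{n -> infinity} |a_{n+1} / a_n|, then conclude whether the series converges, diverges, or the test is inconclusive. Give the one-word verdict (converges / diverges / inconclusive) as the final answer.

Let a_n denote the general term. Form the ratio a_{n+1}/a_n and simplify:
a_{n+1}/a_n = 7/(n + 1)
Take the limit as n -> infinity: L = 0.
Since L = 0 < 1, the ratio test implies the series converges.

converges


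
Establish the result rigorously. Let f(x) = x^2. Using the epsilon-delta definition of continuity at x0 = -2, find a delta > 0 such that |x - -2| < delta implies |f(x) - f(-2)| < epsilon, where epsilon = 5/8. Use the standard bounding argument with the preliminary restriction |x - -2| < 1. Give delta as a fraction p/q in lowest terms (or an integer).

Factor: |x^2 - (-2)^2| = |x - -2| * |x + -2|.
Impose |x - -2| < 1 first. Then |x + -2| = |(x - -2) + 2*(-2)| <= |x - -2| + 2*|-2| < 1 + 4 = 5.
So |x^2 - (-2)^2| < delta * 5.
We need delta * 5 <= 5/8, i.e. delta <= 5/8/5 = 1/8.
Since 1/8 < 1, this is tighter than 1; take delta = 1/8.
So delta = 1/8 works.

1/8


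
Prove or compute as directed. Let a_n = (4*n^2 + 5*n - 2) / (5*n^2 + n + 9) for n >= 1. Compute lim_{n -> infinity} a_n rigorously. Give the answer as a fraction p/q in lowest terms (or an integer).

Divide numerator and denominator by n^2, the highest power:
numerator / n^2 = 4 + 5/n - 2/n^2
denominator / n^2 = 5 + 1/n + 9/n^2
As n -> infinity, all terms of the form c/n^k (k >= 1) tend to 0.
So numerator / n^2 -> 4 and denominator / n^2 -> 5.
Therefore lim a_n = 4/5.

4/5


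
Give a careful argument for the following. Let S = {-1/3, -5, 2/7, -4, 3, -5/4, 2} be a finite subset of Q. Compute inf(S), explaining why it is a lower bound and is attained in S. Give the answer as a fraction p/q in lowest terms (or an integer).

S is finite, so inf(S) = min(S).
Sorted increasing:
-5, -4, -5/4, -1/3, 2/7, 2, 3
The extremum is -5.
For every x in S, x >= -5. And -5 is in S, so it is attained.
Therefore inf(S) = -5.

-5


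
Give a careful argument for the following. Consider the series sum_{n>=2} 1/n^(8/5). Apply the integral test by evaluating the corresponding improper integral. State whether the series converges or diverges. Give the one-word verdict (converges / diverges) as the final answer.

Let f(x) = x^(-8/5). Then f is positive, continuous, and decreasing on [2, infinity), so the integral test applies.
Compute the improper integral int_{2}^infinity f(x) dx:
  antiderivative F(x) = -5/(3*x^(3/5)).
  As x -> infinity, F(x) -> 0 (since p = 8/5 > 1).
  So int = F(infinity) - F(2) = 0 - (-5*2^(2/5)/6) = 5*2^(2/5)/6.
  Finite, so by the integral test, the series converges.

converges


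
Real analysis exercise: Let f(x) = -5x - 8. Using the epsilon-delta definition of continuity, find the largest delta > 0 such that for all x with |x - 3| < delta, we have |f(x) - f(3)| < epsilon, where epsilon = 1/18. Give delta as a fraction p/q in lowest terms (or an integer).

We compute f(3) = -5*(3) - 8 = -23.
|f(x) - f(3)| = |-5x - 8 - (-23)| = |-5(x - 3)| = 5|x - 3|.
We need 5|x - 3| < 1/18, i.e. |x - 3| < 1/18 / 5 = 1/90.
So any delta <= 1/90 works. Conversely, if delta > 1/90, then x = 3 + 1/90 satisfies |x - 3| = 1/90 < delta but |f(x) - f(3)| = 5 * 1/90 = 1/18, which is not < 1/18; so no larger delta works.
Hence the largest such delta is 1/90.

1/90


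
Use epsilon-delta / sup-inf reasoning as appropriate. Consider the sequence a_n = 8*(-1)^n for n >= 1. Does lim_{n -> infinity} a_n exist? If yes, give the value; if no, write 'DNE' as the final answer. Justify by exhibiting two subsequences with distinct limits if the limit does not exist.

Examine the behaviour of a_n along subsequences.
Even-n subsequence a_{2k} = 8 -> 8. Odd-n subsequence a_{2k+1} = -8 -> -8.
Since these two subsequential limits are 8 and -8, distinct, the full sequence cannot converge (a convergent sequence has all subsequences tending to the same limit). So lim a_n does not exist.

DNE


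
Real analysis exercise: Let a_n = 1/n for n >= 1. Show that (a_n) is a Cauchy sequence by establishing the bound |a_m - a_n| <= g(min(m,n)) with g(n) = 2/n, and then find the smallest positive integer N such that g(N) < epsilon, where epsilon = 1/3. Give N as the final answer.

For any m, n >= 1, by the triangle inequality:
|a_m - a_n| = |1/m - 1/n| <= 1/m + 1/n <= 2/min(m,n).
So g(n) = 2/n bounds the Cauchy difference. Since g(n) -> 0, (a_n) is Cauchy.
Now solve g(N) < 1/3: 2/N < 1/3 <=> N > 2 / (1/3) = 6.
The smallest integer strictly greater than 6 is N = 7.
Check: g(7) = 2/7 = 2/7 < 1/3; g(6) = 1/3 >= 1/3. So N = 7.

7


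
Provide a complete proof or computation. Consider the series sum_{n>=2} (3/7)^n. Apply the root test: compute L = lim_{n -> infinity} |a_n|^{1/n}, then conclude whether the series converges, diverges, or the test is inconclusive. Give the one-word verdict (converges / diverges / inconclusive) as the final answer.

Let a_n denote the general term. Form |a_n|^(1/n) and simplify:
|a_n|^(1/n) = 3/7
Take the limit as n -> infinity: L = 3/7.
Since L = 3/7 < 1, the root test implies convergence.

converges


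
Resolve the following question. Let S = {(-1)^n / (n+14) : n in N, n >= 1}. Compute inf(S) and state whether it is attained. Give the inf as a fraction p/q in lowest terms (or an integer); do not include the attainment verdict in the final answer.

Analysis:
- Values: -1/15, 1/16, -1/17, 1/18, -1/19, ...
- Positive terms (even n): 1/(2+14), 1/(4+14), ... decreasing -> max = 1/16 (n=2).
- Negative terms (odd n): -1/(1+14), -1/(3+14), ... increasing -> min = -1/15 (n=1).
- So sup = 1/16 (attained at n=2); inf = -1/15 (attained at n=1).
Conclusion: inf(S) = -1/15, attained in S.

-1/15


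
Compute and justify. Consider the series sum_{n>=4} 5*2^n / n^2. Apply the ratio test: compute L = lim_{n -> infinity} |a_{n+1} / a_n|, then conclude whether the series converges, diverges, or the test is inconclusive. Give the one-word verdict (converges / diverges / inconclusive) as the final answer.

Let a_n denote the general term. Form the ratio a_{n+1}/a_n and simplify:
a_{n+1}/a_n = 2*n^2/(n + 1)^2
Take the limit as n -> infinity: L = 2.
Since L = 2 > 1 (or L = infinity), the ratio test implies the series diverges.

diverges


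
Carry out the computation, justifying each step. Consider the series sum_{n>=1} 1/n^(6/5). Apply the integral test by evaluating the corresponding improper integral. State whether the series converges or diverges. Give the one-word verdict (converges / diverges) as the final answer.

Let f(x) = x^(-6/5). Then f is positive, continuous, and decreasing on [1, infinity), so the integral test applies.
Compute the improper integral int_{1}^infinity f(x) dx:
  antiderivative F(x) = -5/x^(1/5).
  As x -> infinity, F(x) -> 0 (since p = 6/5 > 1).
  So int = F(infinity) - F(1) = 0 - (-5) = 5.
  Finite, so by the integral test, the series converges.

converges


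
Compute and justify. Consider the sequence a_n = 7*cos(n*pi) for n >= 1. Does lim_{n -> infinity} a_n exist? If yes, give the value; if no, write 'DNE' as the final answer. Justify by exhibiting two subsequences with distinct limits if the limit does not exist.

Examine the behaviour of a_n along subsequences.
cos(n*pi) = (-1)^n, so a_n = 7*(-1)^n. a_{2k} = 7 -> 7. a_{2k+1} = -7 -> -7.
Since these two subsequential limits are 7 and -7, distinct, the full sequence cannot converge (a convergent sequence has all subsequences tending to the same limit). So lim a_n does not exist.

DNE


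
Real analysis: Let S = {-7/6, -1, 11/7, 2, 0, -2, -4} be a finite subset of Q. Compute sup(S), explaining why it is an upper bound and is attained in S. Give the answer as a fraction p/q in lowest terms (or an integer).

S is finite, so sup(S) = max(S).
Sorted decreasing:
2, 11/7, 0, -1, -7/6, -2, -4
The extremum is 2.
For every x in S, x <= 2. And 2 is in S, so it is attained.
Therefore sup(S) = 2.

2


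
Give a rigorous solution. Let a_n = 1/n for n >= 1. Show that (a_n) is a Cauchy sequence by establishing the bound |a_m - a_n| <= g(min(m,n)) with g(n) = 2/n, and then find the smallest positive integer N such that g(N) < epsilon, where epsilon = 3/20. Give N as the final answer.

For any m, n >= 1, by the triangle inequality:
|a_m - a_n| = |1/m - 1/n| <= 1/m + 1/n <= 2/min(m,n).
So g(n) = 2/n bounds the Cauchy difference. Since g(n) -> 0, (a_n) is Cauchy.
Now solve g(N) < 3/20: 2/N < 3/20 <=> N > 2 / (3/20) = 40/3.
The smallest integer strictly greater than 40/3 is N = 14.
Check: g(14) = 2/14 = 1/7 < 3/20; g(13) = 2/13 >= 3/20. So N = 14.

14


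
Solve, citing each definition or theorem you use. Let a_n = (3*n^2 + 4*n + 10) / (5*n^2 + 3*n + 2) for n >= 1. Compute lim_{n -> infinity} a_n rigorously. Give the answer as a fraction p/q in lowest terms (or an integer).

Divide numerator and denominator by n^2, the highest power:
numerator / n^2 = 3 + 4/n + 10/n^2
denominator / n^2 = 5 + 3/n + 2/n^2
As n -> infinity, all terms of the form c/n^k (k >= 1) tend to 0.
So numerator / n^2 -> 3 and denominator / n^2 -> 5.
Therefore lim a_n = 3/5.

3/5


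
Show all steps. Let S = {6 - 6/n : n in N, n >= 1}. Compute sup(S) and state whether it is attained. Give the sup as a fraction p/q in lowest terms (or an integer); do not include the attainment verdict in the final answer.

Analysis:
- Values: 0, 3, 4, 9/2, ... strictly increasing.
- Minimum is 0 (n=1); inf = 0 (attained).
- 6 - 6/n -> 6 from below; sup = 6, not attained.
Conclusion: sup(S) = 6, not attained in S.

6


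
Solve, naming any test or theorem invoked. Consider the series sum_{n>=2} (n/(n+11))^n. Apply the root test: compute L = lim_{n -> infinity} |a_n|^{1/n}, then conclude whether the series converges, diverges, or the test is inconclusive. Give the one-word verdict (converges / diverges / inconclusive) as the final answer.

Let a_n denote the general term. Form |a_n|^(1/n) and simplify:
|a_n|^(1/n) = n/(n + 11)
Take the limit as n -> infinity: L = 1.
Since L = 1, the root test is inconclusive. (In fact a_n = (n/(n+11))^n -> e^(-11) != 0, so the nth-term test shows divergence; but the root test itself gives no conclusion.)

inconclusive


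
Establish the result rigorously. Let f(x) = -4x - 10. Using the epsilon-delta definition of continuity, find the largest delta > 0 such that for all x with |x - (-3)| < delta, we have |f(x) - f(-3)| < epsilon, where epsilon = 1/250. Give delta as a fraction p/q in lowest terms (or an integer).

We compute f(-3) = -4*(-3) - 10 = 2.
|f(x) - f(-3)| = |-4x - 10 - (2)| = |-4(x - (-3))| = 4|x - (-3)|.
We need 4|x - (-3)| < 1/250, i.e. |x - (-3)| < 1/250 / 4 = 1/1000.
So any delta <= 1/1000 works. Conversely, if delta > 1/1000, then x = -3 + 1/1000 satisfies |x - (-3)| = 1/1000 < delta but |f(x) - f(-3)| = 4 * 1/1000 = 1/250, which is not < 1/250; so no larger delta works.
Hence the largest such delta is 1/1000.

1/1000


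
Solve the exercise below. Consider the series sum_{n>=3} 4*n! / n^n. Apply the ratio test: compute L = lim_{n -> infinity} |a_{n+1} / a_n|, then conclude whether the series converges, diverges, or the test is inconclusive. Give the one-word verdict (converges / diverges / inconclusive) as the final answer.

Let a_n denote the general term. Form the ratio a_{n+1}/a_n and simplify:
a_{n+1}/a_n = (n/(n + 1))^n
Take the limit as n -> infinity: L = exp(-1).
Since L = exp(-1) < 1, the ratio test implies the series converges.

converges


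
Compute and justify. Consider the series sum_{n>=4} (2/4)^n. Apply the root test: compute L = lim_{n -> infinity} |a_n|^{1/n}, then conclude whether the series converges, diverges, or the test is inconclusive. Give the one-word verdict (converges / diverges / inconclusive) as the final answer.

Let a_n denote the general term. Form |a_n|^(1/n) and simplify:
|a_n|^(1/n) = 1/2
Take the limit as n -> infinity: L = 1/2.
Since L = 1/2 < 1, the root test implies convergence.

converges


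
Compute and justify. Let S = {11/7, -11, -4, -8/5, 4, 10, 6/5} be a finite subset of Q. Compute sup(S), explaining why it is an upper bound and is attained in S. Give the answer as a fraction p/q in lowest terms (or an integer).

S is finite, so sup(S) = max(S).
Sorted decreasing:
10, 4, 11/7, 6/5, -8/5, -4, -11
The extremum is 10.
For every x in S, x <= 10. And 10 is in S, so it is attained.
Therefore sup(S) = 10.

10


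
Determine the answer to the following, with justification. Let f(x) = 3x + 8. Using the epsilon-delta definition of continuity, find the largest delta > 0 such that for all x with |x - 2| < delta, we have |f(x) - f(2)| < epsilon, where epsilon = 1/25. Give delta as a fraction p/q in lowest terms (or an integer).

We compute f(2) = 3*(2) + 8 = 14.
|f(x) - f(2)| = |3x + 8 - (14)| = |3(x - 2)| = 3|x - 2|.
We need 3|x - 2| < 1/25, i.e. |x - 2| < 1/25 / 3 = 1/75.
So any delta <= 1/75 works. Conversely, if delta > 1/75, then x = 2 + 1/75 satisfies |x - 2| = 1/75 < delta but |f(x) - f(2)| = 3 * 1/75 = 1/25, which is not < 1/25; so no larger delta works.
Hence the largest such delta is 1/75.

1/75


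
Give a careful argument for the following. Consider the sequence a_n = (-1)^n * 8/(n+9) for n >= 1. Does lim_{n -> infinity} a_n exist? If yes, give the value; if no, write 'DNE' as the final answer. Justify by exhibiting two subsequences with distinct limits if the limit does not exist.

Examine the behaviour of a_n along subsequences.
Even-n subsequence a_{2k} = 8/(2k+9) -> 0. Odd-n subsequence a_{2k+1} = -8/(2k+10) -> 0. Both tend to 0, which suggests the limit is 0; verify directly.
|a_n - 0| = 8/(n+9) < 8/n for every n >= 1.
Given epsilon > 0, choose a positive integer N > 8/epsilon. Then for all n >= N, |a_n| < 8/n <= 8/N < epsilon.
So by the definition of the limit, lim a_n exists and equals 0.

0


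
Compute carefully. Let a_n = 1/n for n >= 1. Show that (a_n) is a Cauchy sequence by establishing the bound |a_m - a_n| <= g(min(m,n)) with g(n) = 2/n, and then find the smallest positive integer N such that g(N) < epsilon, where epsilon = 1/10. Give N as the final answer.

For any m, n >= 1, by the triangle inequality:
|a_m - a_n| = |1/m - 1/n| <= 1/m + 1/n <= 2/min(m,n).
So g(n) = 2/n bounds the Cauchy difference. Since g(n) -> 0, (a_n) is Cauchy.
Now solve g(N) < 1/10: 2/N < 1/10 <=> N > 2 / (1/10) = 20.
The smallest integer strictly greater than 20 is N = 21.
Check: g(21) = 2/21 = 2/21 < 1/10; g(20) = 1/10 >= 1/10. So N = 21.

21


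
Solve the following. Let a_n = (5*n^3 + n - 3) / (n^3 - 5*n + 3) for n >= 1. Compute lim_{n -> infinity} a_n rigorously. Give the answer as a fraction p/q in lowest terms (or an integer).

Divide numerator and denominator by n^3, the highest power:
numerator / n^3 = 5 + n^(-2) - 3/n^3
denominator / n^3 = 1 - 5/n^2 + 3/n^3
As n -> infinity, all terms of the form c/n^k (k >= 1) tend to 0.
So numerator / n^3 -> 5 and denominator / n^3 -> 1.
Therefore lim a_n = 5.

5


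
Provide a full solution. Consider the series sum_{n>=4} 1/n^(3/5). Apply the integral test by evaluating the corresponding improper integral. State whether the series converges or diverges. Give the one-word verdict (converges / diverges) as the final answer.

Let f(x) = x^(-3/5). Then f is positive, continuous, and decreasing on [4, infinity), so the integral test applies.
Compute the improper integral int_{4}^infinity f(x) dx:
  antiderivative F(x) = 5*x^(2/5)/2.
  As x -> infinity, F(x) -> infinity (since p = 3/5 < 1).
  So the integral diverges. By the integral test, the series diverges.

diverges


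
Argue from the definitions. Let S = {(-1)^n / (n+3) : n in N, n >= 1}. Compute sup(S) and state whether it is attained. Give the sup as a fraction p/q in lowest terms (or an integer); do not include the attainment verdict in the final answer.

Analysis:
- Values: -1/4, 1/5, -1/6, 1/7, -1/8, ...
- Positive terms (even n): 1/(2+3), 1/(4+3), ... decreasing -> max = 1/5 (n=2).
- Negative terms (odd n): -1/(1+3), -1/(3+3), ... increasing -> min = -1/4 (n=1).
- So sup = 1/5 (attained at n=2); inf = -1/4 (attained at n=1).
Conclusion: sup(S) = 1/5, attained in S.

1/5


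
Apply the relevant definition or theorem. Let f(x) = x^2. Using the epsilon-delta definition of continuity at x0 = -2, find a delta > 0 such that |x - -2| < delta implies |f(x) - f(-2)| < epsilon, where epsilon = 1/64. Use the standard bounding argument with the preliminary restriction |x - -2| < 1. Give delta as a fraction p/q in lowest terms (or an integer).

Factor: |x^2 - (-2)^2| = |x - -2| * |x + -2|.
Impose |x - -2| < 1 first. Then |x + -2| = |(x - -2) + 2*(-2)| <= |x - -2| + 2*|-2| < 1 + 4 = 5.
So |x^2 - (-2)^2| < delta * 5.
We need delta * 5 <= 1/64, i.e. delta <= 1/64/5 = 1/320.
Since 1/320 < 1, this is tighter than 1; take delta = 1/320.
So delta = 1/320 works.

1/320


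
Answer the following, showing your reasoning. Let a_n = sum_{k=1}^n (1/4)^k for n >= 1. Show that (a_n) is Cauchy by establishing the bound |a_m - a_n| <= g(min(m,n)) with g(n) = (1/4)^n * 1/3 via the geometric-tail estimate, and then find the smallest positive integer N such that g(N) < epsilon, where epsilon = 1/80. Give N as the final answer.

For m > n >= 1: |a_m - a_n| = sum_{k=n+1}^m (1/4)^k < sum_{k=n+1}^infinity (1/4)^k = (1/4)^(n+1) / (1 - 1/4) = (1/4)^n * (1/4) * (4/3) = (1/4)^n * 1/3.
So g(n) = (1/4)^n / 3. Since g(n) -> 0, (a_n) is Cauchy.
Now solve g(N) < 1/80: (1/4)^N / 3 < 1/80 <=> 4^N > 1 / (3 * 1/80) = 80/3.
Check powers of 4: 4^2 = 16 <= 80/3, 4^3 = 64 > 80/3.
So the smallest such N is 3. Check: g(3) = 1/(3 * 64) = 1/192 < 1/80.

3


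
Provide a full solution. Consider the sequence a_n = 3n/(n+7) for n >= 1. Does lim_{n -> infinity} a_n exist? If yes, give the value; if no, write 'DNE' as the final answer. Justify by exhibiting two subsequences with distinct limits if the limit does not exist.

Examine the behaviour of a_n along subsequences.
Even-n subsequence a_{2k} = 3(2k)/(2k+7) -> 3. Odd-n subsequence a_{2k+1} = 3(2k+1)/(2k+8) -> 3. Both tend to 3, which suggests the limit is 3; verify directly.
|a_n - 3| = |3n - 3(n+7)| / (n+7) = 21/(n+7) < 21/n for every n >= 1.
Given epsilon > 0, choose a positive integer N > 21/epsilon. Then for all n >= N, |a_n - 3| < 21/n <= 21/N < epsilon.
So by the definition of the limit, lim a_n exists and equals 3.

3


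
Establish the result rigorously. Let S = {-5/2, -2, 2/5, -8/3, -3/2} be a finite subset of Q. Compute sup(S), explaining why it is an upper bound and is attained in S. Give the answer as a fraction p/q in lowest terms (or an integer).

S is finite, so sup(S) = max(S).
Sorted decreasing:
2/5, -3/2, -2, -5/2, -8/3
The extremum is 2/5.
For every x in S, x <= 2/5. And 2/5 is in S, so it is attained.
Therefore sup(S) = 2/5.

2/5


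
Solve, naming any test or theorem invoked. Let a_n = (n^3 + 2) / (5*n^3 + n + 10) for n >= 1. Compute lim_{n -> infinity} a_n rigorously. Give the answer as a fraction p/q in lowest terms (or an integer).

Divide numerator and denominator by n^3, the highest power:
numerator / n^3 = 1 + 2/n^3
denominator / n^3 = 5 + n^(-2) + 10/n^3
As n -> infinity, all terms of the form c/n^k (k >= 1) tend to 0.
So numerator / n^3 -> 1 and denominator / n^3 -> 5.
Therefore lim a_n = 1/5.

1/5


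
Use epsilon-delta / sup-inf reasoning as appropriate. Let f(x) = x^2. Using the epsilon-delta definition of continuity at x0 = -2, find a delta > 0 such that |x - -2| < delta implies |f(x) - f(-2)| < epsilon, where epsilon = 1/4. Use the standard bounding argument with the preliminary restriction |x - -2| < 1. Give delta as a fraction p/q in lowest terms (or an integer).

Factor: |x^2 - (-2)^2| = |x - -2| * |x + -2|.
Impose |x - -2| < 1 first. Then |x + -2| = |(x - -2) + 2*(-2)| <= |x - -2| + 2*|-2| < 1 + 4 = 5.
So |x^2 - (-2)^2| < delta * 5.
We need delta * 5 <= 1/4, i.e. delta <= 1/4/5 = 1/20.
Since 1/20 < 1, this is tighter than 1; take delta = 1/20.
So delta = 1/20 works.

1/20


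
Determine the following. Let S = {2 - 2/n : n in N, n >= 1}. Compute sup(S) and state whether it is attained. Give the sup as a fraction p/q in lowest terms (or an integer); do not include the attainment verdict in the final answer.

Analysis:
- Values: 0, 1, 4/3, 3/2, ... strictly increasing.
- Minimum is 0 (n=1); inf = 0 (attained).
- 2 - 2/n -> 2 from below; sup = 2, not attained.
Conclusion: sup(S) = 2, not attained in S.

2


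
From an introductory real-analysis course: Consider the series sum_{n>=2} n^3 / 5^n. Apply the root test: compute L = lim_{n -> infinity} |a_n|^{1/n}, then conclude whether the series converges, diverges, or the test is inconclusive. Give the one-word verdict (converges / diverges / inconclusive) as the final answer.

Let a_n denote the general term. Form |a_n|^(1/n) and simplify:
|a_n|^(1/n) = n^(3/n)/5
Take the limit as n -> infinity: L = 1/5.
Since L = 1/5 < 1, the root test implies convergence.

converges


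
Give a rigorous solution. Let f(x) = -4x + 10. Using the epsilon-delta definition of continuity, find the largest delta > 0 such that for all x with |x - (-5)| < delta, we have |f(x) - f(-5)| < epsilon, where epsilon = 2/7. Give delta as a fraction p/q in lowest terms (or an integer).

We compute f(-5) = -4*(-5) + 10 = 30.
|f(x) - f(-5)| = |-4x + 10 - (30)| = |-4(x - (-5))| = 4|x - (-5)|.
We need 4|x - (-5)| < 2/7, i.e. |x - (-5)| < 2/7 / 4 = 1/14.
So any delta <= 1/14 works. Conversely, if delta > 1/14, then x = -5 + 1/14 satisfies |x - (-5)| = 1/14 < delta but |f(x) - f(-5)| = 4 * 1/14 = 2/7, which is not < 2/7; so no larger delta works.
Hence the largest such delta is 1/14.

1/14


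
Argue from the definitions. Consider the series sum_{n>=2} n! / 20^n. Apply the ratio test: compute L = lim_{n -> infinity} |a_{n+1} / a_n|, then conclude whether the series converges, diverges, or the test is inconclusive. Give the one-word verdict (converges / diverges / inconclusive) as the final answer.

Let a_n denote the general term. Form the ratio a_{n+1}/a_n and simplify:
a_{n+1}/a_n = n/20 + 1/20
Take the limit as n -> infinity: L = infinity.
Since L = infinity > 1 (or L = infinity), the ratio test implies the series diverges.

diverges


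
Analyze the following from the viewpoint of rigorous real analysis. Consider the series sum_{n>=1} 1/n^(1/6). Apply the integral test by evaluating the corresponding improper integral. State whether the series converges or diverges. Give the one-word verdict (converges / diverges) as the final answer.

Let f(x) = x^(-1/6). Then f is positive, continuous, and decreasing on [1, infinity), so the integral test applies.
Compute the improper integral int_{1}^infinity f(x) dx:
  antiderivative F(x) = 6*x^(5/6)/5.
  As x -> infinity, F(x) -> infinity (since p = 1/6 < 1).
  So the integral diverges. By the integral test, the series diverges.

diverges
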